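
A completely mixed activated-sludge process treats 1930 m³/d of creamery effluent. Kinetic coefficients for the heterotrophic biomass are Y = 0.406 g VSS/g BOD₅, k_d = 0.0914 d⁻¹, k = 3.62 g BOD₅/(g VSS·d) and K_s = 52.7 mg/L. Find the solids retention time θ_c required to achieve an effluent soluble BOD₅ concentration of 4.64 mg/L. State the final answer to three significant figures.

θ_c ≈ 36.3 d

At the target effluent, Y k S/(K_s+S) = 0.406×3.62×4.64/57.34 = 0.1189 d⁻¹.
Then 1/θ_c = μ − k_d = 0.1189 − 0.0914 = 0.02753 d⁻¹, giving θ_c = 36.32 d.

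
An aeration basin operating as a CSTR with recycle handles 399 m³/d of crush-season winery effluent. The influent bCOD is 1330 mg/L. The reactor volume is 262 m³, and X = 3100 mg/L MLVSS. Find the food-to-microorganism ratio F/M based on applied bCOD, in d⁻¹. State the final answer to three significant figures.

F/M ≈ 0.653 d⁻¹

F/M = Q·S₀ / (V·X) = 399 × 1330 / (262.0 × 3100) = 0.6534 g bCOD·(g VSS·d)⁻¹.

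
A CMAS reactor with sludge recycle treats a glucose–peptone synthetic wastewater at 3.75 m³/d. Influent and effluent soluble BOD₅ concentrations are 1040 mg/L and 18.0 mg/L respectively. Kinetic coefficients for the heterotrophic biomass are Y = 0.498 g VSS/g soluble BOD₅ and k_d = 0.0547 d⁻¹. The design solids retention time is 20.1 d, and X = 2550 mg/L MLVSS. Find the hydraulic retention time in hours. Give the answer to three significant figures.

τ ≈ 45.9 h

Steady-state biomass mass balance: V·X·(1 + k_d·θ_c) = Y·Q·(S₀ − S)·θ_c, so V = 0.498 × 3.75 × (1040 − 18.0) × 20.1 / [2550 × (1 + 0.0547 × 20.1)] = 3.84×10^4 / 5354 = 7.166 m³.
Hydraulic retention time τ = V/Q = 7.166 / 3.75 = 1.911 d = 45.86 h.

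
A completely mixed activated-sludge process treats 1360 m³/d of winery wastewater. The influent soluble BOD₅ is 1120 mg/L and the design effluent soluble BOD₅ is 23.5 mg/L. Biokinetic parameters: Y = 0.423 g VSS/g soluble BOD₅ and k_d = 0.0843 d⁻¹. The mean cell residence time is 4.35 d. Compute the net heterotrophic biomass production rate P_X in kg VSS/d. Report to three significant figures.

P_X ≈ 462 kg VSS/d

The observed yield is Y_obs = Y/(1 + k_d·θ_c) = 0.423 / (1 + 0.0843 × 4.35) = 0.423 / 1.367 = 0.3095 g VSS per g soluble BOD₅ removed.
ΔS = 1120 − 23.5 = 1096 mg/L, so the substrate removal rate is 1360 × 1096/1000 = 1491 kg soluble BOD₅/d.
So the net sludge growth is P_X = 0.3095 × 1491 = 461.5 kg VSS/d.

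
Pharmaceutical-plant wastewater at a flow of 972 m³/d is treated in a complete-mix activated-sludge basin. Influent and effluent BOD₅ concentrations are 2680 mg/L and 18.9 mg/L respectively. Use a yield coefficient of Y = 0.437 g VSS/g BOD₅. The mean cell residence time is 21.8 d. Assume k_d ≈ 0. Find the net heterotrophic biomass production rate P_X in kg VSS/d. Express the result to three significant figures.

No decay correction is needed, so Y_obs = Y = 0.437.
Mass of BOD₅ removed per day: Q(S₀ − S) = 972 × 2661 g/m³ = 2587 kg/d.
P_X = Y_obs · Q(S₀ − S) = 0.4370 × 2587 = 1130 kg VSS/d.

P_X ≈ 1130 kg VSS/d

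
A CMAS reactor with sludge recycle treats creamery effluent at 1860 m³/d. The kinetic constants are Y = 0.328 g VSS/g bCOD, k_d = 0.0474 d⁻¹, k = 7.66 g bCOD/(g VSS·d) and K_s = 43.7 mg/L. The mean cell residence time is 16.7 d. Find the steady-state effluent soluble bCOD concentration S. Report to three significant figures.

S ≈ 1.95 mg/L

From the Monod/SRT balance for a CMAS, S = K_s·(1+k_d θ_c)/[θ_c·(Y k − k_d) − 1] = 43.7 × (1 + 0.0474 × 16.7) / [16.7 × (0.328 × 7.66 − 0.0474) − 1] = 78.29 / 40.17 = 1.949 mg/L.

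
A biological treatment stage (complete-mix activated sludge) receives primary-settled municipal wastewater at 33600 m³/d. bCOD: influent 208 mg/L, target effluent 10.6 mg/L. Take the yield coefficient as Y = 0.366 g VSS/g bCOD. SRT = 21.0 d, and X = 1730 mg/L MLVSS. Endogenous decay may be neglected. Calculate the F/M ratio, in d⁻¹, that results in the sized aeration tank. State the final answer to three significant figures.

F/M ≈ 0.137 d⁻¹

With k_d = 0 the design equation reduces to V = Y Q (S₀−S) θ_c / X = 0.366 × 33600 × (208 − 10.6) × 21.0 / 1730 = 29467 m³.
F/M = applied load / biomass = Q·S₀/(V·X) = 33600 × 208 / (29467 × 1730) = 0.1371 d⁻¹.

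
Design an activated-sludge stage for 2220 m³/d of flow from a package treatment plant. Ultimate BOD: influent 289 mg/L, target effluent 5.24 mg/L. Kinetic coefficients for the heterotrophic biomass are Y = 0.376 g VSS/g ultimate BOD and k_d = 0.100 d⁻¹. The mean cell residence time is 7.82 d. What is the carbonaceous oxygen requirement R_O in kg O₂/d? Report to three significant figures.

R_O ≈ 441 kg O₂/d

Correct the yield for decay: Y_obs = Y/(1 + k_d θ_c) = 0.376 / (1 + 0.100 × 7.82) = 0.376 / 1.782 = 0.2110.
Mass of ultimate BOD removed per day: Q(S₀ − S) = 2220 × 283.8 g/m³ = 629.9 kg/d.
P_X = Y_obs·Q·(S₀ − S) = 0.2110 × 629.9 = 132.9 kg VSS/d.
R_O = Q·(S₀ − S) − 1.42·P_X = 629.9 − 1.42 × 132.9 = 441.2 kg O₂/d.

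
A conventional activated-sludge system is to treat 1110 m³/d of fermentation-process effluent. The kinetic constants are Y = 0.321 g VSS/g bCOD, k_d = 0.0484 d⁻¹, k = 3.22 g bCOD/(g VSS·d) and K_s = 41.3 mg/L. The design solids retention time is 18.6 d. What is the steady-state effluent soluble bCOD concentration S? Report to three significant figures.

From the Monod/SRT balance for a CMAS, S = K_s·(1+k_d θ_c)/[θ_c·(Y k − k_d) − 1] = 41.3 × (1 + 0.0484 × 18.6) / [18.6 × (0.321 × 3.22 − 0.0484) − 1] = 78.48 / 17.33 = 4.530 mg/L.

S ≈ 4.53 mg/L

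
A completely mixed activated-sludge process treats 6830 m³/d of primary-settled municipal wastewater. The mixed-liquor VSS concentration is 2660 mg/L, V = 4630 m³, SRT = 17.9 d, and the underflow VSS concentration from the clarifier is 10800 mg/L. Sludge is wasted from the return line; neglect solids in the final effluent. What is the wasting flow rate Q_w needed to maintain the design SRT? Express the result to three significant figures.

θ_c = V·X/(Q_w·X_r) when wasting from the recycle, so Q_w = V·X/(θ_c·X_r) = 4630 × 2660 / (17.9 × 10800) = 63.71 m³/d.

Q_w ≈ 63.7 m³/d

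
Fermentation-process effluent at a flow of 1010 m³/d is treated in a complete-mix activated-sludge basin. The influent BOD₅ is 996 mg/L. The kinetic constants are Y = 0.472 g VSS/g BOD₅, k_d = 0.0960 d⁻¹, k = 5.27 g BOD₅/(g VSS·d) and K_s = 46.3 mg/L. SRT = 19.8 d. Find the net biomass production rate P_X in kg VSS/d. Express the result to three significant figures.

P_X ≈ 163 kg VSS/d

From the Monod/SRT balance for a CMAS, S = K_s·(1+k_d θ_c)/[θ_c·(Y k − k_d) − 1] = 46.3 × (1 + 0.0960 × 19.8) / [19.8 × (0.472 × 5.27 − 0.0960) − 1] = 134.3 / 46.35 = 2.898 mg/L.
Observed yield with endogenous decay: Y_obs = Y / (1 + k_d·θ_c) = 0.472 / (1 + 0.0960 × 19.8) = 0.472 / 2.901 = 0.1627 g VSS/g BOD₅.
Substrate removed = Q·(S₀ − S) = 1010 m³/d × (996 − 2.90) g/m³ = 1×10^6 g/d = 1003 kg/d.
P_X = Y_obs · Q(S₀ − S) = 0.1627 × 1003 = 163.2 kg VSS/d.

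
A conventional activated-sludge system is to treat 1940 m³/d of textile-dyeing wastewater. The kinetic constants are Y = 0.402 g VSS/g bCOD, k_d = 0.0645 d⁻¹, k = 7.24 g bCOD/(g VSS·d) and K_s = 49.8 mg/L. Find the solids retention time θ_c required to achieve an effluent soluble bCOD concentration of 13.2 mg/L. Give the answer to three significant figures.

θ_c ≈ 1.83 d

Specific growth rate at S = 13.2 mg/L: μ = YkS/(K_s+S) = 0.402·7.24·13.2/(49.8+13.2) = 0.6098 d⁻¹.
1/θ_c = 0.6098 − 0.0645 = 0.5453 d⁻¹, so θ_c = 1.834 d.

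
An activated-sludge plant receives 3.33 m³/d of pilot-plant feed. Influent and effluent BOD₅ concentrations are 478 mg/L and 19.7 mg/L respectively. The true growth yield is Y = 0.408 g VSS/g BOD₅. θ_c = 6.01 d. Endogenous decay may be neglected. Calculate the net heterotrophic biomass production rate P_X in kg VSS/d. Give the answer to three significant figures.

With endogenous decay neglected, the observed yield equals the true yield: Y_obs = Y = 0.408 g VSS/g BOD₅.
Substrate removed = Q·(S₀ − S) = 3.33 m³/d × (478 − 19.7) g/m³ = 1.53×10^3 g/d = 1.526 kg/d.
Net biomass production P_X = Y_obs × Q·(S₀ − S) = 0.4080 × 1.526 = 0.6227 kg VSS/d.

P_X ≈ 0.623 kg VSS/d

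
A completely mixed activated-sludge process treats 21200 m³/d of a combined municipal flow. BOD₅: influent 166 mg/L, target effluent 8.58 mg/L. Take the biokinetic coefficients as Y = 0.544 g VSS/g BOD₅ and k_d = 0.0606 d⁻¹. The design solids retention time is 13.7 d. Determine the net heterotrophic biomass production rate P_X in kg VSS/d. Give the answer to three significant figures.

Y_obs = Y / (1 + k_d θ_c) = 0.544 / (1 + 0.0606 × 13.7) = 0.544 / 1.830 = 0.2972.
ΔS = 166 − 8.58 = 157.4 mg/L, so the substrate removal rate is 21200 × 157.4/1000 = 3337 kg BOD₅/d.
Biomass produced: P_X = Y_obs·Q·ΔS = 0.2972 × 3337 ≈ 992.0 kg VSS/d.

P_X ≈ 992 kg VSS/d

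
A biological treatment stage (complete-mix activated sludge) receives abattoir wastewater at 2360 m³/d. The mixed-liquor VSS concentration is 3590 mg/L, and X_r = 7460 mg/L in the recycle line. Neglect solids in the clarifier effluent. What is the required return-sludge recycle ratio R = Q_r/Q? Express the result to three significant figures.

R ≈ 0.928

Mass balance around the secondary clarifier (neglecting effluent solids): R = X / (X_r − X) = 3590 / (7460 − 3590) = 0.9276.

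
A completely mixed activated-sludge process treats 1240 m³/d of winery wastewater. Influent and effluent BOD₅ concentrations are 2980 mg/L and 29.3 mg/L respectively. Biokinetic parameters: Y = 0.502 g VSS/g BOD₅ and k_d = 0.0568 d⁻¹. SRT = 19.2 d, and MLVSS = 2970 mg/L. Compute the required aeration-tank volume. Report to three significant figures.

V ≈ 5680 m³

From the SRT design equation V = Y Q (S₀−S) θ_c / [X (1 + k_d θ_c)] = 0.502 × 1240 × (2980 − 29.3) × 19.2 / [2970 × (1 + 0.0568 × 19.2)] = 3.53×10^7 / 6209 = 5680 m³.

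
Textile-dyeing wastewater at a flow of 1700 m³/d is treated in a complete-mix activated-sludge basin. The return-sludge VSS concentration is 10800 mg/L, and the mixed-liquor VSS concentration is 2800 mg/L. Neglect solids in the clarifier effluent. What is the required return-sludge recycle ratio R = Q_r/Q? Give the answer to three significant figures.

R ≈ 0.350

Mass balance around the secondary clarifier (neglecting effluent solids): R = X / (X_r − X) = 2800 / (10800 − 2800) = 0.3500.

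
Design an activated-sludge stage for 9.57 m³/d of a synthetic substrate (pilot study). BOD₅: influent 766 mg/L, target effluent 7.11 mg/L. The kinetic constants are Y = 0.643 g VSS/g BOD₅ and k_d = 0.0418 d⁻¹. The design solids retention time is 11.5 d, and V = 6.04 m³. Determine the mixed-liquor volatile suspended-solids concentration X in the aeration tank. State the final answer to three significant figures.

X ≈ 6000 mg/L

Solving the biomass balance for X: X = Y Q (S₀−S) θ_c / [V (1+k_d θ_c)] = 0.643 × 9.57 × (766 − 7.11) × 11.5 / [6.04 × (1 + 0.0418 × 11.5)] = 6005 mg/L.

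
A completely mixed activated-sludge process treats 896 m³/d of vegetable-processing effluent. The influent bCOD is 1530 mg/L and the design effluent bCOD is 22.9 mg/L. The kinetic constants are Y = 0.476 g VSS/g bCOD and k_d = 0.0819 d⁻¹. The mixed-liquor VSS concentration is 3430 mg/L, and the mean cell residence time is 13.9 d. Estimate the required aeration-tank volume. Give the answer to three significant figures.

V ≈ 1220 m³

From the SRT design equation V = Y Q (S₀−S) θ_c / [X (1 + k_d θ_c)] = 0.476 × 896 × (1530 − 22.9) × 13.9 / [3430 × (1 + 0.0819 × 13.9)] = 8.93×10^6 / 7335 = 1218 m³.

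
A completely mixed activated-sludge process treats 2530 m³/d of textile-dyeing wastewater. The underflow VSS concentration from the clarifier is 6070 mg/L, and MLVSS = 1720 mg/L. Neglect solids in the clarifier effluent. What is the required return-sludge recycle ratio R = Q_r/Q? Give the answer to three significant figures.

R ≈ 0.395

Mass balance around the secondary clarifier (neglecting effluent solids): R = X / (X_r − X) = 1720 / (6070 − 1720) = 0.3954.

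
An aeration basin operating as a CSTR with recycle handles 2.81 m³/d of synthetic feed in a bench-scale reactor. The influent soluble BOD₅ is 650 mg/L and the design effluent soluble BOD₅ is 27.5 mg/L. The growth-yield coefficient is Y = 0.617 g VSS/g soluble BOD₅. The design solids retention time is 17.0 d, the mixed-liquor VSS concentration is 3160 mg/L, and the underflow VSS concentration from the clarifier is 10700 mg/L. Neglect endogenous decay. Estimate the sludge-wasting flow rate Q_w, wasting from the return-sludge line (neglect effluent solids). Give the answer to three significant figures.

Q_w ≈ 0.101 m³/d

With k_d = 0 the design equation reduces to V = Y Q (S₀−S) θ_c / X = 0.617 × 2.81 × (650 − 27.5) × 17.0 / 3160 = 5.806 m³.
θ_c = V·X/(Q_w·X_r) when wasting from the recycle, so Q_w = V·X/(θ_c·X_r) = 5.806 × 3160 / (17.0 × 10700) = 0.1009 m³/d.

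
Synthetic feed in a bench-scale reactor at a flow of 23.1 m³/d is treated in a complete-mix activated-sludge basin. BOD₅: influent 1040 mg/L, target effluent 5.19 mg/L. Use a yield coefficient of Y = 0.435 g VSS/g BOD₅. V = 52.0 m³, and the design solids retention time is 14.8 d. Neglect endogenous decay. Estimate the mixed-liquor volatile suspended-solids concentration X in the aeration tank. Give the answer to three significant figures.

X ≈ 2960 mg/L

From V·X = Y·Q·(S₀ − S)·θ_c (decay neglected): X = 0.435 × 23.1 × (1040 − 5.19) × 14.8 / 52.0 = 2960 mg/L.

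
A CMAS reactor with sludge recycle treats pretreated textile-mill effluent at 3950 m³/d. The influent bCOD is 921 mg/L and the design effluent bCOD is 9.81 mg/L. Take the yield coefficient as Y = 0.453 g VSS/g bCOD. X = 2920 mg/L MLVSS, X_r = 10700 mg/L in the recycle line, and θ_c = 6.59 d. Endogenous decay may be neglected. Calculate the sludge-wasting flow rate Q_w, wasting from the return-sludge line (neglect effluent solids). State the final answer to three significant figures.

Biomass mass balance (decay neglected): V·X = Y·Q·(S₀ − S)·θ_c, so V = 0.453 × 3950 × (921 − 9.81) × 6.59 / 2920 = 3680 m³.
Wasting from the return line (neglecting effluent solids): Q_w = V·X / (θ_c·X_r) = 3680 × 2920 / (6.59 × 10700) = 152.4 m³/d.

Q_w ≈ 152 m³/d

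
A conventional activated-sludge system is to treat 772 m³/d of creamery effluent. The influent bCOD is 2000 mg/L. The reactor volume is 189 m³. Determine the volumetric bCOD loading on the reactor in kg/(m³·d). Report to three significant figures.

Applied bCOD load per unit volume = Q·S₀/V = (772 × 2000/1000)/189.0 = 8.169 kg bCOD·m⁻³·d⁻¹.

L_v ≈ 8.17 kg bCOD/(m³·d)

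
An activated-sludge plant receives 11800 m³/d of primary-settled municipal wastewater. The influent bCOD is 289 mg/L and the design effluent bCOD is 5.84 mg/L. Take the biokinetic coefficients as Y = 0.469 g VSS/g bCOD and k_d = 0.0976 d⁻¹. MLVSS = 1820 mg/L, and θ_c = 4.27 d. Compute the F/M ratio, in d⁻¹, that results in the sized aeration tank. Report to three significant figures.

Steady-state biomass mass balance: V·X·(1 + k_d·θ_c) = Y·Q·(S₀ − S)·θ_c, so V = 0.469 × 11800 × (289 − 5.84) × 4.27 / [1820 × (1 + 0.0976 × 4.27)] = 6.69×10^6 / 2578 = 2595 m³.
F/M = Q·S₀ / (V·X) = 11800 × 289 / (2595 × 1820) = 0.7220 g bCOD·(g VSS·d)⁻¹.

F/M ≈ 0.722 d⁻¹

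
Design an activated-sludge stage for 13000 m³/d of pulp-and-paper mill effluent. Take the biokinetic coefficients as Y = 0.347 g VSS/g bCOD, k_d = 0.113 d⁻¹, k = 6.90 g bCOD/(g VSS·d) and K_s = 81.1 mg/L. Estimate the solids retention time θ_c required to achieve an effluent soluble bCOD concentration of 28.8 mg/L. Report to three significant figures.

Specific growth rate at S = 28.8 mg/L: μ = YkS/(K_s+S) = 0.347·6.90·28.8/(81.1+28.8) = 0.6274 d⁻¹.
θ_c = 1/(μ − k_d) = 1/(0.6274 − 0.113) = 1/0.5144 = 1.944 d.

θ_c ≈ 1.94 d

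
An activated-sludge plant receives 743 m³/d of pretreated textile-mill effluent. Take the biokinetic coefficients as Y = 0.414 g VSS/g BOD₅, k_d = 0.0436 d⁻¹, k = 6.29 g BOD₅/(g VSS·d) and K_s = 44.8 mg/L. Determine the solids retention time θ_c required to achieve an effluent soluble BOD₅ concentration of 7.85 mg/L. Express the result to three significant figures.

Specific growth rate at S = 7.85 mg/L: μ = YkS/(K_s+S) = 0.414·6.29·7.85/(44.8+7.85) = 0.3883 d⁻¹.
Then 1/θ_c = μ − k_d = 0.3883 − 0.0436 = 0.3447 d⁻¹, giving θ_c = 2.901 d.

θ_c ≈ 2.90 d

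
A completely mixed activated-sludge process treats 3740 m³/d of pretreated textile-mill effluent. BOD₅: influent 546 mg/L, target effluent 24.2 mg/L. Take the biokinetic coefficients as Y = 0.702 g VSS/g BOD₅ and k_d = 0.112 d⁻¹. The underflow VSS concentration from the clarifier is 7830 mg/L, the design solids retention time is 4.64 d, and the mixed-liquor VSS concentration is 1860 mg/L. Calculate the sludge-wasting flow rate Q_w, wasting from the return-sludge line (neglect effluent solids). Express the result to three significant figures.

Q_w ≈ 115 m³/d

Rearranging the biomass balance for a CMAS with decay, V = Y·Q·ΔS·θ_c / [X·(1+k_d θ_c)] = 0.702 × 3740 × (546 − 24.2) × 4.64 / [1860 × (1 + 0.112 × 4.64)] = 6.36×10^6 / 2827 = 2249 m³.
θ_c = V·X/(Q_w·X_r) when wasting from the recycle, so Q_w = V·X/(θ_c·X_r) = 2249 × 1860 / (4.64 × 7830) = 115.1 m³/d.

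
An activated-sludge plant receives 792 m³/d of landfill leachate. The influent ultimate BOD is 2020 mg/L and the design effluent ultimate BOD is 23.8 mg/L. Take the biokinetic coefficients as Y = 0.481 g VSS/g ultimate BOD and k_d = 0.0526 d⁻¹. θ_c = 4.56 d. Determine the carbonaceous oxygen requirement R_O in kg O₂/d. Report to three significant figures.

R_O ≈ 710 kg O₂/d

Correct the yield for decay: Y_obs = Y/(1 + k_d θ_c) = 0.481 / (1 + 0.0526 × 4.56) = 0.481 / 1.240 = 0.3879.
ΔS = 2020 − 23.8 = 1996 mg/L, so the substrate removal rate is 792 × 1996/1000 = 1581 kg ultimate BOD/d.
P_X = Y_obs·Q·(S₀ − S) = 0.3879 × 1581 = 613.3 kg VSS/d.
Carbonaceous O₂ demand = substrate oxidised − cell-mass equivalent = 1581 − 1.42 × 613.3 = 710.0 kg O₂/d.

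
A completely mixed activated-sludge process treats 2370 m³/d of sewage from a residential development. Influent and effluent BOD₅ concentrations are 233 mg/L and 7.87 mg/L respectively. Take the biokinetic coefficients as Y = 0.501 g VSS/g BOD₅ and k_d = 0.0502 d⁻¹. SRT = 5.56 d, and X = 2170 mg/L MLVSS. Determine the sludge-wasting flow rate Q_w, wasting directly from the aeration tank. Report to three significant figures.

Rearranging the biomass balance for a CMAS with decay, V = Y·Q·ΔS·θ_c / [X·(1+k_d θ_c)] = 0.501 × 2370 × (233 − 7.87) × 5.56 / [2170 × (1 + 0.0502 × 5.56)] = 1.49×10^6 / 2776 = 535.5 m³.
With mixed-liquor wasting, θ_c = V/Q_w, so Q_w = V/θ_c = 535.5/5.56 = 96.31 m³/d.

Q_w ≈ 96.3 m³/d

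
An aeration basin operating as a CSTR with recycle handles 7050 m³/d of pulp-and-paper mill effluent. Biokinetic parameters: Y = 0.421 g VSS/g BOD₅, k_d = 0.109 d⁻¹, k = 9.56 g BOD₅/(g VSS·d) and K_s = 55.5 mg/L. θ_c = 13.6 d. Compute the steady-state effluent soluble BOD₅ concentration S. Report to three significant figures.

S ≈ 2.64 mg/L

For a completely mixed reactor with recycle the Lawrence–McCarty relation gives S = K_s·(1 + k_d·θ_c) / [θ_c·(Y·k − k_d) − 1] = 55.5 × (1 + 0.109 × 13.6) / [13.6 × (0.421 × 9.56 − 0.109) − 1] = 137.8 / 52.25 = 2.637 mg/L.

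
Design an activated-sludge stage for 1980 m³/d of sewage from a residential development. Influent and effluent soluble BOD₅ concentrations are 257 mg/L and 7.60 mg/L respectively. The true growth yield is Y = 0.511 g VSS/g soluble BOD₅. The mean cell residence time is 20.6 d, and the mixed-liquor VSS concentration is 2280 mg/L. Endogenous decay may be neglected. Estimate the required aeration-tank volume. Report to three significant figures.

V ≈ 2280 m³

Biomass mass balance (decay neglected): V·X = Y·Q·(S₀ − S)·θ_c, so V = 0.511 × 1980 × (257 − 7.60) × 20.6 / 2280 = 2280 m³.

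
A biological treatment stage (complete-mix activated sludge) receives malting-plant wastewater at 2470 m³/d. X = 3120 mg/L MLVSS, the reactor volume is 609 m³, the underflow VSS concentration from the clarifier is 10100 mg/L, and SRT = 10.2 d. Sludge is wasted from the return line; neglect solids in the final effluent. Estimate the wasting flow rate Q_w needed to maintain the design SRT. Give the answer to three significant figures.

θ_c = V·X/(Q_w·X_r) when wasting from the recycle, so Q_w = V·X/(θ_c·X_r) = 609.0 × 3120 / (10.2 × 10100) = 18.44 m³/d.

Q_w ≈ 18.4 m³/d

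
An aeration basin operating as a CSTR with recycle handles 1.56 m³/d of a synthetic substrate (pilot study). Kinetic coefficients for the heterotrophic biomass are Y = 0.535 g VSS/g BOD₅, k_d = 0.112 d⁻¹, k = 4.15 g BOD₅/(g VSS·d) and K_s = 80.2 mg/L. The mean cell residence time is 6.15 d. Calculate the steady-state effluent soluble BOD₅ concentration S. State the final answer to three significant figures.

For a completely mixed reactor with recycle the Lawrence–McCarty relation gives S = K_s·(1 + k_d·θ_c) / [θ_c·(Y·k − k_d) − 1] = 80.2 × (1 + 0.112 × 6.15) / [6.15 × (0.535 × 4.15 − 0.112) − 1] = 135.4 / 11.97 = 11.32 mg/L.

S ≈ 11.3 mg/L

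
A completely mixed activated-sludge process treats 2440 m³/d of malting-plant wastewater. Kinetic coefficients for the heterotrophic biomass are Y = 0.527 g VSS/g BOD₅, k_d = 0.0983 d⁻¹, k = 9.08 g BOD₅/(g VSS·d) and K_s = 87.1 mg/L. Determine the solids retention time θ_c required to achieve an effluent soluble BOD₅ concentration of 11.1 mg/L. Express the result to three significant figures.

Specific growth rate at S = 11.1 mg/L: μ = YkS/(K_s+S) = 0.527·9.08·11.1/(87.1+11.1) = 0.5409 d⁻¹.
Then 1/θ_c = μ − k_d = 0.5409 − 0.0983 = 0.4426 d⁻¹, giving θ_c = 2.259 d.

θ_c ≈ 2.26 d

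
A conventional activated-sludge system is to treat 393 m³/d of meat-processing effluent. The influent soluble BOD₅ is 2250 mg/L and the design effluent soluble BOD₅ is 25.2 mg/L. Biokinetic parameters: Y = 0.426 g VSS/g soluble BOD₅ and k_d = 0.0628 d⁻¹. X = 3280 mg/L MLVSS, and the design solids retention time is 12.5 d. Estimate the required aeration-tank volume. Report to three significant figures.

Rearranging the biomass balance for a CMAS with decay, V = Y·Q·ΔS·θ_c / [X·(1+k_d θ_c)] = 0.426 × 393 × (2250 − 25.2) × 12.5 / [3280 × (1 + 0.0628 × 12.5)] = 4.66×10^6 / 5855 = 795.2 m³.

V ≈ 795 m³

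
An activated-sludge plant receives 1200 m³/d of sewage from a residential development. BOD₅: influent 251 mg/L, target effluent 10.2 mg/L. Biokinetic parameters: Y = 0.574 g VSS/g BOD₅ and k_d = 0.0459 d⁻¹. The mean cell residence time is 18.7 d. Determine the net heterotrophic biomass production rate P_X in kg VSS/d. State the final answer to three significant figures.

Correct the yield for decay: Y_obs = Y/(1 + k_d θ_c) = 0.574 / (1 + 0.0459 × 18.7) = 0.574 / 1.858 = 0.3089.
ΔS = 251 − 10.2 = 240.8 mg/L, so the substrate removal rate is 1200 × 240.8/1000 = 289.0 kg BOD₅/d.
P_X = Y_obs · Q(S₀ − S) = 0.3089 × 289.0 = 89.25 kg VSS/d.

P_X ≈ 89.3 kg VSS/d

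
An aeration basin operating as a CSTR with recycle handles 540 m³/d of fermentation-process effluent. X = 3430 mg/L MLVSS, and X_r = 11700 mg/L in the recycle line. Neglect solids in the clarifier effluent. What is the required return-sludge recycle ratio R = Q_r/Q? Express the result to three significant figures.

Mass balance around the secondary clarifier (neglecting effluent solids): R = X / (X_r − X) = 3430 / (11700 − 3430) = 0.4148.

R ≈ 0.415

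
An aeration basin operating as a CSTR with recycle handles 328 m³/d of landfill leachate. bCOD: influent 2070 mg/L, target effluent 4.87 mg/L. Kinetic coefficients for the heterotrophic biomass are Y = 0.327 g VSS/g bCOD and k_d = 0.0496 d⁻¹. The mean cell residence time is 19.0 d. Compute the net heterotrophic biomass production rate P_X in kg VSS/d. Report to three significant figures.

P_X ≈ 114 kg VSS/d

Observed yield with endogenous decay: Y_obs = Y / (1 + k_d·θ_c) = 0.327 / (1 + 0.0496 × 19.0) = 0.327 / 1.942 = 0.1683 g VSS/g bCOD.
Substrate removed = Q·(S₀ − S) = 328 m³/d × (2070 − 4.87) g/m³ = 6.77×10^5 g/d = 677.4 kg/d.
Net biomass production P_X = Y_obs × Q·(S₀ − S) = 0.1683 × 677.4 = 114.0 kg VSS/d.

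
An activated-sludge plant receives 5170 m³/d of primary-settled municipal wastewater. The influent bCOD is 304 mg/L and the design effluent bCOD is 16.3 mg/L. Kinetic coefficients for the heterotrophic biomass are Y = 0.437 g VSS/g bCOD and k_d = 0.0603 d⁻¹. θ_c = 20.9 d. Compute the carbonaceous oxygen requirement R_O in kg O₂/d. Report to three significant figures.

Observed yield with endogenous decay: Y_obs = Y / (1 + k_d·θ_c) = 0.437 / (1 + 0.0603 × 20.9) = 0.437 / 2.260 = 0.1933 g VSS/g bCOD.
Q·(S₀ − S) = 5170 × (304 − 16.3) × 10⁻³ = 1487 kg/d removed.
Biomass synthesised: P_X = Y_obs × 1487 = 287.6 kg VSS/d.
Carbonaceous O₂ demand = substrate oxidised − cell-mass equivalent = 1487 − 1.42 × 287.6 = 1079 kg O₂/d.

R_O ≈ 1080 kg O₂/d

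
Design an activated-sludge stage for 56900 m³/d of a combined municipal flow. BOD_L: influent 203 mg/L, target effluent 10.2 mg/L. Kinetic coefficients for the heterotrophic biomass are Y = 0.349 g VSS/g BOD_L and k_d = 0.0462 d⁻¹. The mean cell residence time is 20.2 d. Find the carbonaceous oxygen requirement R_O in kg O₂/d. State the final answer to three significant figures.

R_O ≈ 8160 kg O₂/d

Y_obs = Y / (1 + k_d θ_c) = 0.349 / (1 + 0.0462 × 20.2) = 0.349 / 1.933 = 0.1805.
Mass of BOD_L removed per day: Q(S₀ − S) = 56900 × 192.8 g/m³ = 10970 kg/d.
P_X = Y_obs·Q·(S₀ − S) = 0.1805 × 10970 = 1980 kg VSS/d.
Carbonaceous O₂ demand = substrate oxidised − cell-mass equivalent = 10970 − 1.42 × 1980 = 8158 kg O₂/d.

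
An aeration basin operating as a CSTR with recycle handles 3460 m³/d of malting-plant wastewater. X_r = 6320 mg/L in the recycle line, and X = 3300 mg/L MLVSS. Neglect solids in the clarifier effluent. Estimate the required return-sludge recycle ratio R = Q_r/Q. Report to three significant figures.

R ≈ 1.09

R = Q_r/Q = X/(X_r − X) = 3300 / (6320 − 3300) = 1.093.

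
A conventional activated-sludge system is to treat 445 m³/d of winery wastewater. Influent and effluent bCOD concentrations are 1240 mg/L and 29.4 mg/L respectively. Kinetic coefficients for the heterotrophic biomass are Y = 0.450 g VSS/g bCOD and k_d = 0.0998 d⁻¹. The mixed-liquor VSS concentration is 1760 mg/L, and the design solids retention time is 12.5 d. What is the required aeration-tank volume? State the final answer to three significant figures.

V ≈ 766 m³

From the SRT design equation V = Y Q (S₀−S) θ_c / [X (1 + k_d θ_c)] = 0.450 × 445 × (1240 − 29.4) × 12.5 / [1760 × (1 + 0.0998 × 12.5)] = 3.03×10^6 / 3956 = 766.1 m³.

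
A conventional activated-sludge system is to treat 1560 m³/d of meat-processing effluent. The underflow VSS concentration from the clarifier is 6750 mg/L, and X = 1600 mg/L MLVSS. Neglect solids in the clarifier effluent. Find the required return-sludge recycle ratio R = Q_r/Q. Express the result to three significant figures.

R ≈ 0.311

Mass balance around the secondary clarifier (neglecting effluent solids): R = X / (X_r − X) = 1600 / (6750 − 1600) = 0.3107.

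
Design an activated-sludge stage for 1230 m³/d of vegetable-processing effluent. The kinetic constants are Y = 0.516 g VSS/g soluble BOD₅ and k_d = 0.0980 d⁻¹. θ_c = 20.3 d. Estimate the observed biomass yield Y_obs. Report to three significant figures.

Y_obs ≈ 0.173 g VSS/g soluble BOD₅

Observed yield with endogenous decay: Y_obs = Y / (1 + k_d·θ_c) = 0.516 / (1 + 0.0980 × 20.3) = 0.516 / 2.989 = 0.1726 g VSS/g soluble BOD₅.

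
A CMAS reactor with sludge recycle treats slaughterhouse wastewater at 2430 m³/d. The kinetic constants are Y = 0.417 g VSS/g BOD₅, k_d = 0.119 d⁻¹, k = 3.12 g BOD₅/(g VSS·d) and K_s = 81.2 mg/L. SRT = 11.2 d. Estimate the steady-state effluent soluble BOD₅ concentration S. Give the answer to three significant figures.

S ≈ 15.5 mg/L

For a completely mixed reactor with recycle the Lawrence–McCarty relation gives S = K_s·(1 + k_d·θ_c) / [θ_c·(Y·k − k_d) − 1] = 81.2 × (1 + 0.119 × 11.2) / [11.2 × (0.417 × 3.12 − 0.119) − 1] = 189.4 / 12.24 = 15.48 mg/L.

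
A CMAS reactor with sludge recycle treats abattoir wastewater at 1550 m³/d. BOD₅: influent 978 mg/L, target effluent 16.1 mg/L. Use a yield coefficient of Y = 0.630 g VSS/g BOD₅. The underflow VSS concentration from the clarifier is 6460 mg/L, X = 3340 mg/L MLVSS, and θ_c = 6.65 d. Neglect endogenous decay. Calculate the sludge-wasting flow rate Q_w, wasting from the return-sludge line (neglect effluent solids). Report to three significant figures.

Biomass mass balance (decay neglected): V·X = Y·Q·(S₀ − S)·θ_c, so V = 0.630 × 1550 × (978 − 16.1) × 6.65 / 3340 = 1870 m³.
θ_c = V·X/(Q_w·X_r) when wasting from the recycle, so Q_w = V·X/(θ_c·X_r) = 1870 × 3340 / (6.65 × 6460) = 145.4 m³/d.

Q_w ≈ 145 m³/d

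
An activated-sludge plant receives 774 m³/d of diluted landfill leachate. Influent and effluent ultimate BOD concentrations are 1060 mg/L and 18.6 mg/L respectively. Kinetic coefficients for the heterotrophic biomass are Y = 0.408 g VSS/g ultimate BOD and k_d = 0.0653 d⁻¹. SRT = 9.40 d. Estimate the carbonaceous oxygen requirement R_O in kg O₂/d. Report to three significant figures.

R_O ≈ 517 kg O₂/d

Correct the yield for decay: Y_obs = Y/(1 + k_d θ_c) = 0.408 / (1 + 0.0653 × 9.40) = 0.408 / 1.614 = 0.2528.
ΔS = 1060 − 18.6 = 1041 mg/L, so the substrate removal rate is 774 × 1041/1000 = 806.0 kg ultimate BOD/d.
P_X = Y_obs·Q·(S₀ − S) = 0.2528 × 806.0 = 203.8 kg VSS/d.
R_O = Q·ΔS − 1.42 P_X = 806.0 − 289.4 = 516.7 kg O₂/d.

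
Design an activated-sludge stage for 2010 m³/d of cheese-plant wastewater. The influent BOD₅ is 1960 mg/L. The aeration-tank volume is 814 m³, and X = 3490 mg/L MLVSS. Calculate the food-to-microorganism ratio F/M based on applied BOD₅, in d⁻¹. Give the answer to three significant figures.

F/M = applied load / biomass = Q·S₀/(V·X) = 2010 × 1960 / (814.0 × 3490) = 1.387 d⁻¹.

F/M ≈ 1.39 d⁻¹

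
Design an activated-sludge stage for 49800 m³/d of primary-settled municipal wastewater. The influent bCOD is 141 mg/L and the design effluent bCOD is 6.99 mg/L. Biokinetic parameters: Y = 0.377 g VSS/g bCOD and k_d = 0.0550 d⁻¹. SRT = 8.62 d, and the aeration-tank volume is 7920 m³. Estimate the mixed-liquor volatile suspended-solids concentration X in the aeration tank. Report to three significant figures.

X = Y·Q·ΔS·θ_c / [V·(1 + k_d θ_c)] = 0.377 × 49800 × (141 − 6.99) × 8.62 / [7920 × (1 + 0.0550 × 8.62)] = 1858 mg/L.

X ≈ 1860 mg/L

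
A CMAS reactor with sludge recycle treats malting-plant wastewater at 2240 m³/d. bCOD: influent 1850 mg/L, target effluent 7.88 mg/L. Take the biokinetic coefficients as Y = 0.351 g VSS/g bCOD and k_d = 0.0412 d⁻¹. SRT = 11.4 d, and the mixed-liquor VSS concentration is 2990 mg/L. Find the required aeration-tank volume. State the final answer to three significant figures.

V ≈ 3760 m³

From the SRT design equation V = Y Q (S₀−S) θ_c / [X (1 + k_d θ_c)] = 0.351 × 2240 × (1850 − 7.88) × 11.4 / [2990 × (1 + 0.0412 × 11.4)] = 1.65×10^7 / 4394 = 3757 m³.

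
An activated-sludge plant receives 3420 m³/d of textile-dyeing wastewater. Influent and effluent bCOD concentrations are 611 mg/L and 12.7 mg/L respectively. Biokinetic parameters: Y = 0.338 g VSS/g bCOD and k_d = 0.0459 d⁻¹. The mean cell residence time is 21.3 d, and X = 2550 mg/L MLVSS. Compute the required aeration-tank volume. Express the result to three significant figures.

V ≈ 2920 m³

From the SRT design equation V = Y Q (S₀−S) θ_c / [X (1 + k_d θ_c)] = 0.338 × 3420 × (611 − 12.7) × 21.3 / [2550 × (1 + 0.0459 × 21.3)] = 1.47×10^7 / 5043 = 2921 m³.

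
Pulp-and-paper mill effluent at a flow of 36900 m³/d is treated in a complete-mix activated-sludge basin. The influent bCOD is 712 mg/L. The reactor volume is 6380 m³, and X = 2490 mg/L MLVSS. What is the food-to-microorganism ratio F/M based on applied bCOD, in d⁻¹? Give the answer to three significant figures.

F/M ≈ 1.65 d⁻¹

Food-to-microorganism ratio F/M = Q S₀ / (V X) = 36900 × 712 / (6380 × 2490) = 1.654 d⁻¹.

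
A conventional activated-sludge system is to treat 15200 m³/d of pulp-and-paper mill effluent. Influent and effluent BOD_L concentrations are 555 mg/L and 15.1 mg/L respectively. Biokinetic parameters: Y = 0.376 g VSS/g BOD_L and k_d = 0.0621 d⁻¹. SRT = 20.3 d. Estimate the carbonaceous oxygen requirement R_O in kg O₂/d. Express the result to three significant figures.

R_O ≈ 6270 kg O₂/d

Y_obs = Y / (1 + k_d θ_c) = 0.376 / (1 + 0.0621 × 20.3) = 0.376 / 2.261 = 0.1663.
Substrate removed = Q·(S₀ − S) = 15200 m³/d × (555 − 15.1) g/m³ = 8.21×10^6 g/d = 8206 kg/d.
Biomass synthesised: P_X = Y_obs × 8206 = 1365 kg VSS/d.
R_O = Q·(S₀ − S) − 1.42·P_X = 8206 − 1.42 × 1365 = 6268 kg O₂/d.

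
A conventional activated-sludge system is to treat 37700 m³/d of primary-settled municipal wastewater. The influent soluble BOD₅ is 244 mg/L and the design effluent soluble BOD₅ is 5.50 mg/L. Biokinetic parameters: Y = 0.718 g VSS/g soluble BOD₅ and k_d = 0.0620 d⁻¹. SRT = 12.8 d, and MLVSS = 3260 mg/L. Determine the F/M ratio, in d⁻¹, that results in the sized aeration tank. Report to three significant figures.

F/M ≈ 0.200 d⁻¹

Rearranging the biomass balance for a CMAS with decay, V = Y·Q·ΔS·θ_c / [X·(1+k_d θ_c)] = 0.718 × 37700 × (244 − 5.50) × 12.8 / [3260 × (1 + 0.0620 × 12.8)] = 8.26×10^7 / 5847 = 14133 m³.
F/M = applied load / biomass = Q·S₀/(V·X) = 37700 × 244 / (14133 × 3260) = 0.1997 d⁻¹.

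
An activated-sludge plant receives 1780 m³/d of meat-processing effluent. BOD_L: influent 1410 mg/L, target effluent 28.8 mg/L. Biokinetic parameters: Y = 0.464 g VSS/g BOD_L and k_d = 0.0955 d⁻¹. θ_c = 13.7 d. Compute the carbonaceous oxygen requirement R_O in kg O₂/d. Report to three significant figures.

R_O ≈ 1760 kg O₂/d

Y_obs = Y / (1 + k_d θ_c) = 0.464 / (1 + 0.0955 × 13.7) = 0.464 / 2.308 = 0.2010.
Mass of BOD_L removed per day: Q(S₀ − S) = 1780 × 1381 g/m³ = 2459 kg/d.
P_X = Y_obs·Q·(S₀ − S) = 0.2010 × 2459 = 494.2 kg VSS/d.
R_O = Q·(S₀ − S) − 1.42·P_X = 2459 − 1.42 × 494.2 = 1757 kg O₂/d.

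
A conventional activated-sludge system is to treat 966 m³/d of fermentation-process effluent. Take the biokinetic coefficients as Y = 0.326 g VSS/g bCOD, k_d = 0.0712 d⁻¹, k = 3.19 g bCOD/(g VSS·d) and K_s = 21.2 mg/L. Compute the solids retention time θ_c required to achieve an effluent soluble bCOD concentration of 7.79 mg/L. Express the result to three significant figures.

θ_c ≈ 4.80 d

At the target effluent, Y k S/(K_s+S) = 0.326×3.19×7.79/28.99 = 0.2794 d⁻¹.
Then 1/θ_c = μ − k_d = 0.2794 − 0.0712 = 0.2082 d⁻¹, giving θ_c = 4.802 d.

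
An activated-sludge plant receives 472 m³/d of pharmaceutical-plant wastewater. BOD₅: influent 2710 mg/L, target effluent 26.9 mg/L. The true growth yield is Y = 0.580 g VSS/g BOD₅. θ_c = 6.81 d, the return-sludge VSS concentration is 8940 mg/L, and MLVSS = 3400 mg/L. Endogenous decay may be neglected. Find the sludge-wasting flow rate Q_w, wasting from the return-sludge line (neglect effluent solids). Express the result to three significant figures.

Q_w ≈ 82.2 m³/d

With k_d = 0 the design equation reduces to V = Y Q (S₀−S) θ_c / X = 0.580 × 472 × (2710 − 26.9) × 6.81 / 3400 = 1471 m³.
Q_w = (V·X)/(θ_c X_r) = 1471 × 3400 / (6.81 × 8940) = 82.16 m³/d.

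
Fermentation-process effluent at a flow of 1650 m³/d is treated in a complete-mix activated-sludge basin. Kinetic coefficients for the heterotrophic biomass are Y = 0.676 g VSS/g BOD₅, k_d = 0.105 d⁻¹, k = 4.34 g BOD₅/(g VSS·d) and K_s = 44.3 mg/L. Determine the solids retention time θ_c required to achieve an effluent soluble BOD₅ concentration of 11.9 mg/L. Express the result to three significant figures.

θ_c ≈ 1.94 d

From 1/θ_c = Y·k·S/(K_s + S) − k_d: Y·k·S/(K_s+S) = 0.676 × 4.34 × 11.9 / (44.3 + 11.9) = 0.6212 d⁻¹.
Then 1/θ_c = μ − k_d = 0.6212 − 0.105 = 0.5162 d⁻¹, giving θ_c = 1.937 d.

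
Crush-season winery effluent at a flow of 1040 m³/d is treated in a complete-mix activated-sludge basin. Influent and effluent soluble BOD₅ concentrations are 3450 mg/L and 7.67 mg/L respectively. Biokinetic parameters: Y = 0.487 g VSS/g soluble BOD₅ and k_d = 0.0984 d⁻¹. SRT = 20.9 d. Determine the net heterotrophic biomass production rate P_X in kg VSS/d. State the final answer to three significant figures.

Correct the yield for decay: Y_obs = Y/(1 + k_d θ_c) = 0.487 / (1 + 0.0984 × 20.9) = 0.487 / 3.057 = 0.1593.
ΔS = 3450 − 7.67 = 3442 mg/L, so the substrate removal rate is 1040 × 3442/1000 = 3580 kg soluble BOD₅/d.
P_X = Y_obs · Q(S₀ − S) = 0.1593 × 3580 = 570.4 kg VSS/d.

P_X ≈ 570 kg VSS/d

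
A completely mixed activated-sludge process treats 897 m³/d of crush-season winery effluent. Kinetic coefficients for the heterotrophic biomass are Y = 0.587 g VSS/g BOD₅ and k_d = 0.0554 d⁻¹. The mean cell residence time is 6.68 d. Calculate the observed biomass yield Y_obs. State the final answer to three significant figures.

Y_obs = Y / (1 + k_d θ_c) = 0.587 / (1 + 0.0554 × 6.68) = 0.587 / 1.370 = 0.4284.

Y_obs ≈ 0.428 g VSS/g BOD₅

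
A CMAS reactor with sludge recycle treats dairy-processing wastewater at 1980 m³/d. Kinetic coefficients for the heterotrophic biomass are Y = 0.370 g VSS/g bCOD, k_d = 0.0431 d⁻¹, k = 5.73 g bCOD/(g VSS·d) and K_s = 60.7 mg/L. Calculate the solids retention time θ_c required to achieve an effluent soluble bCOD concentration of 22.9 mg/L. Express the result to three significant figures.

θ_c ≈ 1.86 d

From 1/θ_c = Y·k·S/(K_s + S) − k_d: Y·k·S/(K_s+S) = 0.370 × 5.73 × 22.9 / (60.7 + 22.9) = 0.5807 d⁻¹.
1/θ_c = 0.5807 − 0.0431 = 0.5376 d⁻¹, so θ_c = 1.860 d.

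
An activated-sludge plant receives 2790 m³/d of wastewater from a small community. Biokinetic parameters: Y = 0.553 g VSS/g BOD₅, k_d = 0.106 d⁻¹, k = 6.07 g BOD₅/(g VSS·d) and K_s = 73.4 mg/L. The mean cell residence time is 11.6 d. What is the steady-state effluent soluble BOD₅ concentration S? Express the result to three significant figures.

From the Monod/SRT balance for a CMAS, S = K_s·(1+k_d θ_c)/[θ_c·(Y k − k_d) − 1] = 73.4 × (1 + 0.106 × 11.6) / [11.6 × (0.553 × 6.07 − 0.106) − 1] = 163.7 / 36.71 = 4.458 mg/L.

S ≈ 4.46 mg/L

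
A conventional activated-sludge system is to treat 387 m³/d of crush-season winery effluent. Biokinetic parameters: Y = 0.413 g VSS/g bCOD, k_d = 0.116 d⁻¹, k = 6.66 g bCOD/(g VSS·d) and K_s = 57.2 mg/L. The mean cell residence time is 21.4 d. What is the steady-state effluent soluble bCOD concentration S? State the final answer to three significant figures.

Effluent substrate depends only on kinetics and SRT: S = K_s(1 + k_d θ_c) / [θ_c(Yk − k_d) − 1] = 57.2 × (1 + 0.116 × 21.4) / [21.4 × (0.413 × 6.66 − 0.116) − 1] = 199.2 / 55.38 = 3.597 mg/L.

S ≈ 3.60 mg/L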